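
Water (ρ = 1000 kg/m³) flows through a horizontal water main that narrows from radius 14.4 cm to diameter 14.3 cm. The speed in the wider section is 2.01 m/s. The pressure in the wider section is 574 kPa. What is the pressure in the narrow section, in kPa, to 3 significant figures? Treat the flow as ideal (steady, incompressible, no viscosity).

By continuity, v₂ = v₁·A₁/A₂ = 2.01·(651/161) = 8.15 m/s.
The pipe is horizontal, so Bernoulli reduces to P₁ + ½ρv₁² = P₂ + ½ρv₂².
P₂ = P₁ − ½ρ(v₂² − v₁²) = 574000 − ½·1000·(8.15² − 2.01²) = 574000 − 31200 = 543000 Pa.

543 kPa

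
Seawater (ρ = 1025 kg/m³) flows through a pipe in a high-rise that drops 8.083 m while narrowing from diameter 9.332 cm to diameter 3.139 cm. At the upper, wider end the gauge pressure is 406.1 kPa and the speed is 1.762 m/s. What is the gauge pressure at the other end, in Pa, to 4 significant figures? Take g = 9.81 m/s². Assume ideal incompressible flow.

P₂ ≈ 364700 Pa

By continuity, v₂ = v₁·A₁/A₂ = 1.762·(68.40/7.739) = 15.57 m/s.
Energy conservation along the streamline gives P₂ = P₁ − ½ρ(v₂² − v₁²) − ρg(h₂ − h₁).
P₂ = 406100 + ½·1025·(1.762² − 15.57²) − 1025·9.81·(−8.083) = 406100 + (-122700) − (-81280) = 364700 Pa.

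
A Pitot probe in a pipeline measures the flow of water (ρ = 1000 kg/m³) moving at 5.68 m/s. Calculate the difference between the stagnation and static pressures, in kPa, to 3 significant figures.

The dynamic pressure equals the rise in static pressure at the stagnation point: ΔP = ½ρv².
ΔP = ½·1000·5.68² = 16100 Pa.

ΔP = 16.1 kPa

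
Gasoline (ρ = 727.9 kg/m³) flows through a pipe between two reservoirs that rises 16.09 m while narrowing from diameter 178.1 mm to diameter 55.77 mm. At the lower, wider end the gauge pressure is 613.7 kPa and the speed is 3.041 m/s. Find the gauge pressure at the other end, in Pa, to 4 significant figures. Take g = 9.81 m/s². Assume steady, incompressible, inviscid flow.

Mass conservation (A₁v₁ = A₂v₂) gives v₂ = 3.041 × 249.1/24.43 = 31.01 m/s.
Bernoulli: P₁ + ½ρv₁² + ρg h₁ = P₂ + ½ρv₂² + ρg h₂, so P₂ = P₁ + ½ρ(v₁² − v₂²) − ρg(h₂ − h₁).
P₂ = 613700 + ½·727.9·(3.041² − 31.01²) − 727.9·9.81·(+16.09) = 613700 + (-346700) − (114900) = 152100 Pa.

P₂ = 152100 Pa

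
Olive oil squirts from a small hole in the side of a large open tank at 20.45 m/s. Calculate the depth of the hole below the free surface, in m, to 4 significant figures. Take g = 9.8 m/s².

For a small hole in a large open tank, ½v² = gh, giving h = v²/(2g).
h = 20.45²/(2·9.8) = 418.2/19.60 = 21.34 m.

h ≈ 21.34 m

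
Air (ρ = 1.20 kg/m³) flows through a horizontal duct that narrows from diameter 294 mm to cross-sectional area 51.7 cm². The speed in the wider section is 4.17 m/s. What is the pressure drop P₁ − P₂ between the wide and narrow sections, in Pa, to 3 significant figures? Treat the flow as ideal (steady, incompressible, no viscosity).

ΔP ≈ 1790 Pa

By continuity, v₂ = v₁·A₁/A₂ = 4.17·(679/51.7) = 54.8 m/s.
The pipe is horizontal, so Bernoulli reduces to P₁ + ½ρv₁² = P₂ + ½ρv₂².
P₁ − P₂ = ½·1.20·(54.8² − 4.17²) = ½·1.20·2980 = 1790 Pa.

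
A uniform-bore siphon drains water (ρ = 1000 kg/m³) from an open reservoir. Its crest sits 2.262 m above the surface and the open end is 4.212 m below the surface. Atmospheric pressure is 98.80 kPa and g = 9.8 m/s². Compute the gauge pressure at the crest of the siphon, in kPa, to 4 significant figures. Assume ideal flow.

The outlet speed comes from Torricelli: v = √(2g·4.212) = 9.086 m/s.
Continuity keeps v the same throughout the tube; from surface to crest, P_atm + 0 = P_top + ½ρv² + ρg·h_top.
P_top = 98800 − ½·1000·9.086² − 1000·9.8·2.262 = 35350 Pa. So P_gauge = P_top − P_atm = -63450 Pa.

P_gauge ≈ -63.45 kPa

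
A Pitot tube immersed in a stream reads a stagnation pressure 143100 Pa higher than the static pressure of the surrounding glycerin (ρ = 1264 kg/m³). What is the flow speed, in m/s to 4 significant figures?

At the stagnation point the flow is brought to rest, so Bernoulli gives P_stag − P_static = ½ρv².
v = √(2ΔP/ρ) = √(2·143100/1264) = 15.05 m/s.

v ≈ 15.05 m/s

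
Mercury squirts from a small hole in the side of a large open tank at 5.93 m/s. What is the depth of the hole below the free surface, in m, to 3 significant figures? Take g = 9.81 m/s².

Torricelli: v = √(2gh), so h = v²/(2g).
h = 5.93²/(2·9.81) = 35.2/19.62 = 1.79 m.

h ≈ 1.79 m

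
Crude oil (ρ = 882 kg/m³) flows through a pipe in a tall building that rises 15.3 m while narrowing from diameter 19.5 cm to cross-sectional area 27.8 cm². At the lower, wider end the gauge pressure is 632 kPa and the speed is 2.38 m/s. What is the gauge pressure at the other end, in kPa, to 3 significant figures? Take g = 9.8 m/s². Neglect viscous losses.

By continuity, v₂ = v₁·A₁/A₂ = 2.38·(299/27.8) = 25.6 m/s.
Applying Bernoulli between the two ends and solving for P₂: P₂ = P₁ + ½ρ(v₁² − v₂²) − ρgΔh.
P₂ = 632000 + ½·882·(2.38² − 25.6²) − 882·9.8·(+15.3) = 632000 + (-286000) − (132000) = 214000 Pa.

P₂ ≈ 214 kPa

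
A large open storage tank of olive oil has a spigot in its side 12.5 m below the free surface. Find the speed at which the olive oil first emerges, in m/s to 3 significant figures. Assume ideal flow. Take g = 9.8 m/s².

v ≈ 15.7 m/s

The surface is effectively still and both ends are open, so ½v² = gh and v = √(2·9.8·12.5) = 15.7 m/s.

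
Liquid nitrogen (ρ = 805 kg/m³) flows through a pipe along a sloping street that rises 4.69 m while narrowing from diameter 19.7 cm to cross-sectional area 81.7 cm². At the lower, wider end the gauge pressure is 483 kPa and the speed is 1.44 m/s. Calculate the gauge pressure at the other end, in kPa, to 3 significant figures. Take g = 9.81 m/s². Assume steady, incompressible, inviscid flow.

By continuity, v₂ = v₁·A₁/A₂ = 1.44·(305/81.7) = 5.37 m/s.
Bernoulli: P₁ + ½ρv₁² + ρg h₁ = P₂ + ½ρv₂² + ρg h₂, so P₂ = P₁ + ½ρ(v₁² − v₂²) − ρg(h₂ − h₁).
P₂ = 483000 + ½·805·(1.44² − 5.37²) − 805·9.81·(+4.69) = 483000 + (-10800) − (37000) = 435000 Pa.

P₂ ≈ 435 kPa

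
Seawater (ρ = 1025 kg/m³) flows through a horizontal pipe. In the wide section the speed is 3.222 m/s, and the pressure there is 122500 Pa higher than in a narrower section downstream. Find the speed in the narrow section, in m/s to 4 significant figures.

v₂ ≈ 15.79 m/s

With h₁ = h₂, rearranging Bernoulli gives v₂ = √(v₁² + 2ΔP/ρ).
v₂ = √(3.222² + 2·122500/1025) = √(10.38 + 239.0) = 15.79 m/s.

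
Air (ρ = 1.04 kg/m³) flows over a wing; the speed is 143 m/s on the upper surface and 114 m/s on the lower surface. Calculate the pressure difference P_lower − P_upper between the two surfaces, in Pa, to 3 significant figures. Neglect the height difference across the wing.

3880 Pa

Bernoulli (same height): P_lower − P_upper = ½ρ(v_upper² − v_lower²).
ΔP = ½·1.04·(143² − 114²) = 3880 Pa.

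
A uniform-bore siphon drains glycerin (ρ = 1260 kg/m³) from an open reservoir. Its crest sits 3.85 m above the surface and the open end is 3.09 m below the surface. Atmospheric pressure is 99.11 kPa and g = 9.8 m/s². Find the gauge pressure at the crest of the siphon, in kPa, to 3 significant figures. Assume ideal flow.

Bernoulli surface→outlet gives ½v² = g·h_out, so v = √(2·9.8·3.09) = 7.78 m/s.
With constant cross-section the crest speed equals v; applying Bernoulli from the surface up to the crest, P_top = P_atm − ½ρv² − ρg·h_top.
P_top = 99110 − ½·1260·7.78² − 1260·9.8·3.85 = 13400 Pa. So P_gauge = P_top − P_atm = -85700 Pa.

P_gauge = -85.7 kPa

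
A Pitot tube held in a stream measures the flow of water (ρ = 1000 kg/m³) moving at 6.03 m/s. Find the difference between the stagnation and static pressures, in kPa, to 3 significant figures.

The dynamic pressure equals the rise in static pressure at the stagnation point: ΔP = ½ρv².
ΔP = ½·1000·6.03² = 18200 Pa.

ΔP ≈ 18.2 kPa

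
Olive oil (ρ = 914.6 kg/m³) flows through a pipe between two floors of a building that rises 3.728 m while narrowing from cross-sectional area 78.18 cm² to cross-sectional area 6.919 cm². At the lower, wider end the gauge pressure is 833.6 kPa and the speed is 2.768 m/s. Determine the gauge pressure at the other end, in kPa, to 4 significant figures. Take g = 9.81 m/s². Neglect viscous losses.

356.3 kPa

Continuity gives A₁v₁ = A₂v₂, so v₂ = (78.18 cm²)/(6.919 cm²) × 2.768 m/s = 31.28 m/s.
Bernoulli: P₁ + ½ρv₁² + ρg h₁ = P₂ + ½ρv₂² + ρg h₂, so P₂ = P₁ + ½ρ(v₁² − v₂²) − ρg(h₂ − h₁).
P₂ = 833600 + ½·914.6·(2.768² − 31.28²) − 914.6·9.81·(+3.728) = 833600 + (-443800) − (33450) = 356300 Pa.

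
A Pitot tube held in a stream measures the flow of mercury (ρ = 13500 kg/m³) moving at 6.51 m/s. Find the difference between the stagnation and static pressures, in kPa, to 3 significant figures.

At the stagnation point the flow is brought to rest, so Bernoulli gives P_stag − P_static = ½ρv².
ΔP = ½·13500·6.51² = 286000 Pa.

ΔP ≈ 286 kPa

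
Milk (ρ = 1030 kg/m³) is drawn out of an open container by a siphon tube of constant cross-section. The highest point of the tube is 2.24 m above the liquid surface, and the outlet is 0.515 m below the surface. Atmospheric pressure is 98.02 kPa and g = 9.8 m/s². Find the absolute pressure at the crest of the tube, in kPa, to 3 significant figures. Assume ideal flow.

P_top = 70.2 kPa

The outlet speed comes from Torricelli: v = √(2g·0.515) = 3.18 m/s.
Continuity keeps v the same throughout the tube; from surface to crest, P_atm + 0 = P_top + ½ρv² + ρg·h_top.
P_top = 98020 − ½·1030·3.18² − 1030·9.8·2.24 = 70200 Pa.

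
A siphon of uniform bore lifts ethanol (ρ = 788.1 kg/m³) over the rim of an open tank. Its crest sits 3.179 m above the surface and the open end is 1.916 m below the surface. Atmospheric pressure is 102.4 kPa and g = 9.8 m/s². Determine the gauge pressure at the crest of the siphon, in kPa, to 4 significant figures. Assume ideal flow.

Bernoulli surface→outlet gives ½v² = g·h_out, so v = √(2·9.8·1.916) = 6.128 m/s.
Continuity keeps v the same throughout the tube; from surface to crest, P_atm + 0 = P_top + ½ρv² + ρg·h_top.
P_top = 102400 − ½·788.1·6.128² − 788.1·9.8·3.179 = 63050 Pa. So P_gauge = P_top − P_atm = -39350 Pa.

P_gauge ≈ -39.35 kPa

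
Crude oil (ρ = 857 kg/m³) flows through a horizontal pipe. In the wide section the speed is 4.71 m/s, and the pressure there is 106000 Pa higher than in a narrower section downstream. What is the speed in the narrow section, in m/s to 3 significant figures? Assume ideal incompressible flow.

v₂ = 16.4 m/s

Horizontal Bernoulli: P₁ + ½ρv₁² = P₂ + ½ρv₂², so v₂² = v₁² + 2(P₁ − P₂)/ρ.
v₂ = √(4.71² + 2·106000/857) = √(22.2 + 247) = 16.4 m/s.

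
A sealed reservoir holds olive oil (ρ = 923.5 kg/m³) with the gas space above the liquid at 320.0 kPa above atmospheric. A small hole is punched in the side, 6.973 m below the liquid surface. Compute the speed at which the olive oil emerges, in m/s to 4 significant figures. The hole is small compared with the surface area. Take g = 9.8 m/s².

Take point 1 at the surface (v₁ ≈ 0) and point 2 at the hole (at atmospheric pressure). Bernoulli: P₁ + ρg h = P_atm + ½ρv₂².
With P₁ − P_atm = 320000 Pa, v₂ = √(2gh + 2ΔP/ρ) = √(2·9.8·6.973 + 2·320000/923.5) = 28.80 m/s.

v ≈ 28.80 m/s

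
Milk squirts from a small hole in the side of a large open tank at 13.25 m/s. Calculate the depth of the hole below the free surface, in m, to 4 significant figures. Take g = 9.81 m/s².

Torricelli: v = √(2gh), so h = v²/(2g).
h = 13.25²/(2·9.81) = 175.6/19.62 = 8.948 m.

h ≈ 8.948 m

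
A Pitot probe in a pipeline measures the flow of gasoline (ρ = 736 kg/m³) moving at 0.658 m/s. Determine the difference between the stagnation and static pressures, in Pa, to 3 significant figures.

ΔP ≈ 159 Pa

At the stagnation point the flow is brought to rest, so Bernoulli gives P_stag − P_static = ½ρv².
ΔP = ½·736·0.658² = 159 Pa.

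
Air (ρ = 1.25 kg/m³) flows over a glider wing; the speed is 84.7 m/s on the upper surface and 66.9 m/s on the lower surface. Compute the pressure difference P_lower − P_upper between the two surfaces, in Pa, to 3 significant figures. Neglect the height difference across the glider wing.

The pressure is lower where the speed is higher: ΔP = ½ρ(v_up² − v_low²).
ΔP = ½·1.25·(84.7² − 66.9²) = 1690 Pa.

ΔP ≈ 1690 Pa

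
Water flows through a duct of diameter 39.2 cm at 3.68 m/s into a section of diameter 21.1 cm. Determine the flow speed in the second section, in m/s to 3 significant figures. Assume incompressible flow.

v₂ ≈ 12.7 m/s

The volume flow rate is constant, so v₂ = (A₁/A₂)v₁ = (1210/350)·3.68 = 12.7 m/s.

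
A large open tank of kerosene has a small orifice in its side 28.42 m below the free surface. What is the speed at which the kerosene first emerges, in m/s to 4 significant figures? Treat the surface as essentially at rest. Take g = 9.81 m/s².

v ≈ 23.61 m/s

With the surface at rest and both surface and jet at atmospheric pressure, Bernoulli gives ρg h = ½ρv², so v = √(2gh) = √(2·9.81·28.42) = 23.61 m/s.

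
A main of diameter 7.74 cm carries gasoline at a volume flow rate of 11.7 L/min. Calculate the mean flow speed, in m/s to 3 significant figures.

Q = 11.7 L/min = 0.000195 m³/s.
v = Q/A = 0.000195 / 0.00471 = 0.0414 m/s.

v ≈ 0.0414 m/s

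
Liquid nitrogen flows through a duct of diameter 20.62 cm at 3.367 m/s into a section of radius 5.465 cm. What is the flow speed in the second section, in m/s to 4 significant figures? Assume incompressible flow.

v₂ = 11.98 m/s

Mass conservation (A₁v₁ = A₂v₂) gives v₂ = 3.367 × 333.9/93.83 = 11.98 m/s.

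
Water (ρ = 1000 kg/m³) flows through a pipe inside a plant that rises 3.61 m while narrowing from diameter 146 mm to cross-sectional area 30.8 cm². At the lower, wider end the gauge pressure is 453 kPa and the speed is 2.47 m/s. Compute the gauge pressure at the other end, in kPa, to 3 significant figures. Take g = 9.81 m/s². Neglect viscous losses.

The volume flow rate is constant, so v₂ = (A₁/A₂)v₁ = (167/30.8)·2.47 = 13.4 m/s.
Energy conservation along the streamline gives P₂ = P₁ − ½ρ(v₂² − v₁²) − ρg(h₂ − h₁).
P₂ = 453000 + ½·1000·(2.47² − 13.4²) − 1000·9.81·(+3.61) = 453000 + (-87100) − (35400) = 331000 Pa.

P₂ = 331 kPa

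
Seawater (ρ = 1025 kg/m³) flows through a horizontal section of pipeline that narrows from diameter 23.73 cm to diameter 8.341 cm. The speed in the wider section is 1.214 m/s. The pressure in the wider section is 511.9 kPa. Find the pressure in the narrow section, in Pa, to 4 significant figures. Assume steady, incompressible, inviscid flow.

The volume flow rate is constant, so v₂ = (A₁/A₂)v₁ = (442.3/54.64)·1.214 = 9.826 m/s.
Bernoulli (h₁ = h₂): P₁ − P₂ = ½ρ(v₂² − v₁²).
P₂ = P₁ − ½ρ(v₂² − v₁²) = 511900 − ½·1025·(9.826² − 1.214²) = 511900 − 48730 = 463200 Pa.

463200 Pa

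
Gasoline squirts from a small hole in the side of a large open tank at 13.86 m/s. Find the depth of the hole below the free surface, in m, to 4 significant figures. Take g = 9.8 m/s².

h ≈ 9.801 m

For a small hole in a large open tank, ½v² = gh, giving h = v²/(2g).
h = 13.86²/(2·9.8) = 192.1/19.60 = 9.801 m.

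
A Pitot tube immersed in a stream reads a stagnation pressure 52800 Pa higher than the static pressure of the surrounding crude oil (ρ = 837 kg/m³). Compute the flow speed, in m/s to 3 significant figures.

v ≈ 11.2 m/s

Bernoulli between the free stream and the stagnation point: ½ρv² = P_stag − P_static.
v = √(2ΔP/ρ) = √(2·52800/837) = 11.2 m/s.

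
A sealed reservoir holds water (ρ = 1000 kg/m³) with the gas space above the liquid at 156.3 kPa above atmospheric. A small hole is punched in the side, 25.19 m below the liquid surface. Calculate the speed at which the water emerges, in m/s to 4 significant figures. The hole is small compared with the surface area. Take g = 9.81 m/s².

Take point 1 at the surface (v₁ ≈ 0) and point 2 at the hole (at atmospheric pressure). Bernoulli: P₁ + ρg h = P_atm + ½ρv₂².
With P₁ − P_atm = 156300 Pa, v₂ = √(2gh + 2ΔP/ρ) = √(2·9.81·25.19 + 2·156300/1000) = 28.40 m/s.

v ≈ 28.40 m/s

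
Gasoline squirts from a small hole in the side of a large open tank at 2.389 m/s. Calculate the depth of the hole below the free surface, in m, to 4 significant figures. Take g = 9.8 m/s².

h ≈ 0.2912 m

Inverting v = √(2gh) gives h = v² / 2g.
h = 2.389²/(2·9.8) = 5.707/19.60 = 0.2912 m.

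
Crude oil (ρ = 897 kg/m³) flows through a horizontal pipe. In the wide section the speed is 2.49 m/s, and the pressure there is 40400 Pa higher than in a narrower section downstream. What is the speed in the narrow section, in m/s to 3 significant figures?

9.81 m/s

With h₁ = h₂, rearranging Bernoulli gives v₂ = √(v₁² + 2ΔP/ρ).
v₂ = √(2.49² + 2·40400/897) = √(6.20 + 90.1) = 9.81 m/s.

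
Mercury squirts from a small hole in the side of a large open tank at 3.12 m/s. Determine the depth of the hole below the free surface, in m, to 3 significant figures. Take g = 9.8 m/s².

Inverting v = √(2gh) gives h = v² / 2g.
h = 3.12²/(2·9.8) = 9.73/19.60 = 0.497 m.

h = 0.497 m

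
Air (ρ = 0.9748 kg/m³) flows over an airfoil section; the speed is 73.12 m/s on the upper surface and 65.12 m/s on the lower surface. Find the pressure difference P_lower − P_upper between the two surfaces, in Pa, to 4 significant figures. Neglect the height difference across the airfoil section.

The pressure is lower where the speed is higher: ΔP = ½ρ(v_up² − v_low²).
ΔP = ½·0.9748·(73.12² − 65.12²) = 539.0 Pa.

ΔP ≈ 539.0 Pa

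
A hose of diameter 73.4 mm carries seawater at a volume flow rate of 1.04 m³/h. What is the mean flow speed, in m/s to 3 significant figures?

v ≈ 0.0683 m/s

Q = 1.04 m³/h = 0.000289 m³/s.
v = Q/A = 0.000289 / 0.00423 = 0.0683 m/s.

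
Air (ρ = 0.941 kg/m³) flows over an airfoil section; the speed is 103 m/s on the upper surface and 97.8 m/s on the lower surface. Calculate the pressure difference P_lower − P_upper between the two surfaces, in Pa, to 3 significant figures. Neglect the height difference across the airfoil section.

Bernoulli (same height): P_lower − P_upper = ½ρ(v_upper² − v_lower²).
ΔP = ½·0.941·(103² − 97.8²) = 491 Pa.

ΔP = 491 Pa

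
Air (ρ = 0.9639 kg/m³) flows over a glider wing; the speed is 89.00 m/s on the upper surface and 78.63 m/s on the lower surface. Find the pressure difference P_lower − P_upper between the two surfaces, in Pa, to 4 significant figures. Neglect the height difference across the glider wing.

ΔP = 837.8 Pa

Bernoulli (same height): P_lower − P_upper = ½ρ(v_upper² − v_lower²).
ΔP = ½·0.9639·(89.00² − 78.63²) = 837.8 Pa.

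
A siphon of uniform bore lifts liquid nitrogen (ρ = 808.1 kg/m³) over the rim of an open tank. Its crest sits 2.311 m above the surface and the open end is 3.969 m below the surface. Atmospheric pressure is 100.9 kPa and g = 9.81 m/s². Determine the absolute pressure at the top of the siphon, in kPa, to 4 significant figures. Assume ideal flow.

The outlet speed comes from Torricelli: v = √(2g·3.969) = 8.824 m/s.
With constant cross-section the crest speed equals v; applying Bernoulli from the surface up to the crest, P_top = P_atm − ½ρv² − ρg·h_top.
P_top = 100900 − ½·808.1·8.824² − 808.1·9.81·2.311 = 51120 Pa.

P_top ≈ 51.12 kPa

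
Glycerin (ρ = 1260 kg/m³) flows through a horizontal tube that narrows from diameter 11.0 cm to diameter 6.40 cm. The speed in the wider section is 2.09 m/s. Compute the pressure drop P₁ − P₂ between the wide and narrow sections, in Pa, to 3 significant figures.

Mass conservation (A₁v₁ = A₂v₂) gives v₂ = 2.09 × 95.0/32.2 = 6.17 m/s.
The pipe is horizontal, so Bernoulli reduces to P₁ + ½ρv₁² = P₂ + ½ρv₂².
P₁ − P₂ = ½·1260·(6.17² − 2.09²) = ½·1260·33.8 = 21300 Pa.

ΔP ≈ 21300 Pa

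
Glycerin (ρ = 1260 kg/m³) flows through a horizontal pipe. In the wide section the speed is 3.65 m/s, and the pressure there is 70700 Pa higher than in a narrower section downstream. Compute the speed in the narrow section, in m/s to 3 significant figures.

With h₁ = h₂, rearranging Bernoulli gives v₂ = √(v₁² + 2ΔP/ρ).
v₂ = √(3.65² + 2·70700/1260) = √(13.3 + 112) = 11.2 m/s.

11.2 m/s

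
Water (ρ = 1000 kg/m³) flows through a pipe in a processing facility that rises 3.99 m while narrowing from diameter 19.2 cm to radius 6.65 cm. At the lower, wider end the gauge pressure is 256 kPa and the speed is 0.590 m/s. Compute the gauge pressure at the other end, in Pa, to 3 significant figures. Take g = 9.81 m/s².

P₂ = 216000 Pa

Mass conservation (A₁v₁ = A₂v₂) gives v₂ = 0.590 × 290/139 = 1.23 m/s.
Energy conservation along the streamline gives P₂ = P₁ − ½ρ(v₂² − v₁²) − ρg(h₂ − h₁).
P₂ = 256000 + ½·1000·(0.590² − 1.23²) − 1000·9.81·(+3.99) = 256000 + (-582) − (39100) = 216000 Pa.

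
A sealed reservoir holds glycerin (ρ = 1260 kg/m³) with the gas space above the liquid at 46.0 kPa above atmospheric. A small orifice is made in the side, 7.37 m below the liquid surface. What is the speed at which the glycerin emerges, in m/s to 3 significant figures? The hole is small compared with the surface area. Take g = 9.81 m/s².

v ≈ 14.8 m/s

Take point 1 at the surface (v₁ ≈ 0) and point 2 at the hole (at atmospheric pressure). Bernoulli: P₁ + ρg h = P_atm + ½ρv₂².
With P₁ − P_atm = 46000 Pa, v₂ = √(2gh + 2ΔP/ρ) = √(2·9.81·7.37 + 2·46000/1260) = 14.8 m/s.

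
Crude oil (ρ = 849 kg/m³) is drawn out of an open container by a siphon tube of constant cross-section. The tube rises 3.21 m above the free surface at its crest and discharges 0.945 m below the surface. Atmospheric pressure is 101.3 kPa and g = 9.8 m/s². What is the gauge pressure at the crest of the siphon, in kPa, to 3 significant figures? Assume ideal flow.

The outlet speed comes from Torricelli: v = √(2g·0.945) = 4.30 m/s.
The bore is uniform, so the speed at the crest is the same v. Bernoulli surface→crest: P_atm = P_top + ½ρv² + ρg·h_top.
P_top = 101300 − ½·849·4.30² − 849·9.8·3.21 = 66700 Pa. So P_gauge = P_top − P_atm = -34600 Pa.

P_gauge ≈ -34.6 kPa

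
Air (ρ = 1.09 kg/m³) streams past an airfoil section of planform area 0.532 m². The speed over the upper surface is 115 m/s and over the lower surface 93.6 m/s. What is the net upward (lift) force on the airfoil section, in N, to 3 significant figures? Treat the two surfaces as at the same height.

F ≈ 1290 N

With equal heights on the two surfaces, Bernoulli gives P_lower − P_upper = ½ρ(v_upper² − v_lower²).
ΔP = ½·1.09·(115² − 93.6²) = 2430 Pa.
Lift = ΔP · A = 2430 × 0.532 = 1290 N.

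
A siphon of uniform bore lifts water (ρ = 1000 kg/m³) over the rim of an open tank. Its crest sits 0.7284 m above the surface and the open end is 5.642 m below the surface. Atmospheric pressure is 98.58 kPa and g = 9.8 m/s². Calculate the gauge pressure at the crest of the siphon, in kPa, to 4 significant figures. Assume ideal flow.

P_gauge ≈ -62.43 kPa

The outlet speed comes from Torricelli: v = √(2g·5.642) = 10.52 m/s.
Continuity keeps v the same throughout the tube; from surface to crest, P_atm + 0 = P_top + ½ρv² + ρg·h_top.
P_top = 98580 − ½·1000·10.52² − 1000·9.8·0.7284 = 36150 Pa. So P_gauge = P_top − P_atm = -62430 Pa.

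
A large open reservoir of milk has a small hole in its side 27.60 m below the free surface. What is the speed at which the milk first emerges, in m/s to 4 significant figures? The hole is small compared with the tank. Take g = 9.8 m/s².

v ≈ 23.26 m/s

Torricelli's result v = √(2gh) gives v = √(2·9.8·27.60) = 23.26 m/s.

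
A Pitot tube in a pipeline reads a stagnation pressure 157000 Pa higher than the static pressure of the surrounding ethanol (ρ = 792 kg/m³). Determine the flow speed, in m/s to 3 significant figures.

At the stagnation point the flow is brought to rest, so Bernoulli gives P_stag − P_static = ½ρv².
v = √(2ΔP/ρ) = √(2·157000/792) = 19.9 m/s.

v = 19.9 m/s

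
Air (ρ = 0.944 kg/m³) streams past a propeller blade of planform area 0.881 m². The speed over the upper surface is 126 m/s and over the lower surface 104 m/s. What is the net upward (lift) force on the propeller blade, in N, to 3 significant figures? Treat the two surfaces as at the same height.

With equal heights on the two surfaces, Bernoulli gives P_lower − P_upper = ½ρ(v_upper² − v_lower²).
ΔP = ½·0.944·(126² − 104²) = 2390 Pa.
Lift = ΔP · A = 2390 × 0.881 = 2100 N.

F = 2100 N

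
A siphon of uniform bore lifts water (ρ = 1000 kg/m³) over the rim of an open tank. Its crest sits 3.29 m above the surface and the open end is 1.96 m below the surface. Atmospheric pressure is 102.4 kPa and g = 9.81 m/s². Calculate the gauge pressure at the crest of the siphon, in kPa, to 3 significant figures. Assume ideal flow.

The outlet speed comes from Torricelli: v = √(2g·1.96) = 6.20 m/s.
The bore is uniform, so the speed at the crest is the same v. Bernoulli surface→crest: P_atm = P_top + ½ρv² + ρg·h_top.
P_top = 102400 − ½·1000·6.20² − 1000·9.81·3.29 = 50900 Pa. So P_gauge = P_top − P_atm = -51500 Pa.

P_gauge = -51.5 kPa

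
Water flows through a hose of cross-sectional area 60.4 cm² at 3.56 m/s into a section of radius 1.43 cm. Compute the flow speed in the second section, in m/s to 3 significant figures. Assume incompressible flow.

33.5 m/s

The volume flow rate is constant, so v₂ = (A₁/A₂)v₁ = (60.4/6.42)·3.56 = 33.5 m/s.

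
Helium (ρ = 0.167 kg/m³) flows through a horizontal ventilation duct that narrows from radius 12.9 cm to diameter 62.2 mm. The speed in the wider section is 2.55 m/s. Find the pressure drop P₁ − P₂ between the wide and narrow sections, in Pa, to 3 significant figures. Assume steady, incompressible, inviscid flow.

Mass conservation (A₁v₁ = A₂v₂) gives v₂ = 2.55 × 523/30.4 = 43.9 m/s.
The pipe is horizontal, so Bernoulli reduces to P₁ + ½ρv₁² = P₂ + ½ρv₂².
P₁ − P₂ = ½·0.167·(43.9² − 2.55²) = ½·0.167·1920 = 160 Pa.

ΔP = 160 Pa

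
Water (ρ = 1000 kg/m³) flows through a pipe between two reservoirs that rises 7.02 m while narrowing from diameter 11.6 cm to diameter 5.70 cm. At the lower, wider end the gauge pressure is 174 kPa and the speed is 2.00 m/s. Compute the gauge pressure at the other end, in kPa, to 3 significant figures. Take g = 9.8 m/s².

Continuity gives A₁v₁ = A₂v₂, so v₂ = (106 cm²)/(25.5 cm²) × 2.00 m/s = 8.28 m/s.
Energy conservation along the streamline gives P₂ = P₁ − ½ρ(v₂² − v₁²) − ρg(h₂ − h₁).
P₂ = 174000 + ½·1000·(2.00² − 8.28²) − 1000·9.8·(+7.02) = 174000 + (-32300) − (68800) = 72900 Pa.

P₂ = 72.9 kPa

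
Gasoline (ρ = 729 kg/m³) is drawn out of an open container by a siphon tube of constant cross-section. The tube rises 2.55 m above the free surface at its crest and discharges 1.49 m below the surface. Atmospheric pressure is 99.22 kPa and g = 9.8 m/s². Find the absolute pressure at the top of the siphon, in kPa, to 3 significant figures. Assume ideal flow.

From the surface to the outlet (both open to atmosphere, surface at rest): v = √(2g·h_out) = √(2·9.8·1.49) = 5.40 m/s.
The bore is uniform, so the speed at the crest is the same v. Bernoulli surface→crest: P_atm = P_top + ½ρv² + ρg·h_top.
P_top = 99220 − ½·729·5.40² − 729·9.8·2.55 = 70400 Pa.

P_top ≈ 70.4 kPa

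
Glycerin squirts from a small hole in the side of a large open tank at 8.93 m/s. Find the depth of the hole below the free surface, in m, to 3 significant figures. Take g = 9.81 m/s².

For a small hole in a large open tank, ½v² = gh, giving h = v²/(2g).
h = 8.93²/(2·9.81) = 79.7/19.62 = 4.06 m.

4.06 m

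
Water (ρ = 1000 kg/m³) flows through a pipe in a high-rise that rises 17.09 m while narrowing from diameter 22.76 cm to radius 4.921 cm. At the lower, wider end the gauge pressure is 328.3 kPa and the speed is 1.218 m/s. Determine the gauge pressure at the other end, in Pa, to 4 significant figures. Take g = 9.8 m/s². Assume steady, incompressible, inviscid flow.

P₂ ≈ 140300 Pa

Continuity gives A₁v₁ = A₂v₂, so v₂ = (406.9 cm²)/(76.08 cm²) × 1.218 m/s = 6.514 m/s.
Applying Bernoulli between the two ends and solving for P₂: P₂ = P₁ + ½ρ(v₁² − v₂²) − ρgΔh.
P₂ = 328300 + ½·1000·(1.218² − 6.514²) − 1000·9.8·(+17.09) = 328300 + (-20470) − (167500) = 140300 Pa.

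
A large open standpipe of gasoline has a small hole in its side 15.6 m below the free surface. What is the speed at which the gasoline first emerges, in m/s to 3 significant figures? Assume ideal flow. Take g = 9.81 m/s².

Bernoulli from surface to hole (P equal, v_surface ≈ 0): v = √(2gh) = √(2×9.81×15.6) = 17.5 m/s.

17.5 m/s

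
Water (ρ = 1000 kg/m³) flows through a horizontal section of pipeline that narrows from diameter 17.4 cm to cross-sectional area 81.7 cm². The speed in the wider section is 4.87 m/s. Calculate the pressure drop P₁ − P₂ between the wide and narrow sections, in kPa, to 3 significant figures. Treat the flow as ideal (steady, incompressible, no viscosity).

88.6 kPa

The volume flow rate is constant, so v₂ = (A₁/A₂)v₁ = (238/81.7)·4.87 = 14.2 m/s.
With no height change, Bernoulli's equation is P₁ + ½ρv₁² = P₂ + ½ρv₂².
P₁ − P₂ = ½·1000·(14.2² − 4.87²) = ½·1000·177 = 88600 Pa.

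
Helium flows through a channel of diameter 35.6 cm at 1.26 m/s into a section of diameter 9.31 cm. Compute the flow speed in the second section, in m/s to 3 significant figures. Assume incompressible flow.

v₂ ≈ 18.4 m/s

Continuity gives A₁v₁ = A₂v₂, so v₂ = (995 cm²)/(68.1 cm²) × 1.26 m/s = 18.4 m/s.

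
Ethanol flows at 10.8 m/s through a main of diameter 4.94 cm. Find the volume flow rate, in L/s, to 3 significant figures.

20.7 L/s

Q = A·v = 0.00192 m² × 10.8 m/s = 0.0207 m³/s.
Converting: 0.0207 m³/s × 1000 = 20.7 L/s.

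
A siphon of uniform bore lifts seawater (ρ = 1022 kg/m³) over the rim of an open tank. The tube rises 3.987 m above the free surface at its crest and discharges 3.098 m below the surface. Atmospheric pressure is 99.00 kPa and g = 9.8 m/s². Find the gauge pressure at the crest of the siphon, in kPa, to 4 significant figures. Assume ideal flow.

Bernoulli surface→outlet gives ½v² = g·h_out, so v = √(2·9.8·3.098) = 7.792 m/s.
With constant cross-section the crest speed equals v; applying Bernoulli from the surface up to the crest, P_top = P_atm − ½ρv² − ρg·h_top.
P_top = 99000 − ½·1022·7.792² − 1022·9.8·3.987 = 28040 Pa. So P_gauge = P_top − P_atm = -70960 Pa.

P_gauge ≈ -70.96 kPa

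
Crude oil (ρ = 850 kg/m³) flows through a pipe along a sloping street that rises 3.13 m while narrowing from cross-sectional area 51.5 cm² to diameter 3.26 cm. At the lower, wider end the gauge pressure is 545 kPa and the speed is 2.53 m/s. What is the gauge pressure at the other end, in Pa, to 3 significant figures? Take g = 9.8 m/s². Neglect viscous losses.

P₂ = 418000 Pa

The volume flow rate is constant, so v₂ = (A₁/A₂)v₁ = (51.5/8.35)·2.53 = 15.6 m/s.
Energy conservation along the streamline gives P₂ = P₁ − ½ρ(v₂² − v₁²) − ρg(h₂ − h₁).
P₂ = 545000 + ½·850·(2.53² − 15.6²) − 850·9.8·(+3.13) = 545000 + (-101000) − (26100) = 418000 Pa.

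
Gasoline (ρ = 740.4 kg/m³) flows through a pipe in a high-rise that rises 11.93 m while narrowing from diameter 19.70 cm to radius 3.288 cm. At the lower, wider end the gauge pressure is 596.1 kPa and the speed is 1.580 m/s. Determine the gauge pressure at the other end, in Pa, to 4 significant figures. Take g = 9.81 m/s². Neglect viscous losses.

Continuity gives A₁v₁ = A₂v₂, so v₂ = (304.8 cm²)/(33.96 cm²) × 1.580 m/s = 14.18 m/s.
Bernoulli: P₁ + ½ρv₁² + ρg h₁ = P₂ + ½ρv₂² + ρg h₂, so P₂ = P₁ + ½ρ(v₁² − v₂²) − ρg(h₂ − h₁).
P₂ = 596100 + ½·740.4·(1.580² − 14.18²) − 740.4·9.81·(+11.93) = 596100 + (-73510) − (86650) = 435900 Pa.

435900 Pa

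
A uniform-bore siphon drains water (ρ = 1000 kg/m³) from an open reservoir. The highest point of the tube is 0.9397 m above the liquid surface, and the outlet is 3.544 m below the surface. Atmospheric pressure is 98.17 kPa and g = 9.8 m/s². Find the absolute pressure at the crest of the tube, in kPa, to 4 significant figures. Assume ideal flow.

The outlet speed comes from Torricelli: v = √(2g·3.544) = 8.334 m/s.
With constant cross-section the crest speed equals v; applying Bernoulli from the surface up to the crest, P_top = P_atm − ½ρv² − ρg·h_top.
P_top = 98170 − ½·1000·8.334² − 1000·9.8·0.9397 = 54230 Pa.

P_top ≈ 54.23 kPa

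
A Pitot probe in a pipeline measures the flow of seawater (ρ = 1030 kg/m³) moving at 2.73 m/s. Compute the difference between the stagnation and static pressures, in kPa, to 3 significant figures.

ΔP ≈ 3.84 kPa

The dynamic pressure equals the rise in static pressure at the stagnation point: ΔP = ½ρv².
ΔP = ½·1030·2.73² = 3840 Pa.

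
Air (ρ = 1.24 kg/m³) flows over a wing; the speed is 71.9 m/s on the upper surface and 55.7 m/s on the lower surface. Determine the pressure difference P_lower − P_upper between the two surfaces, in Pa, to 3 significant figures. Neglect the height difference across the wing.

ΔP = 1280 Pa

The pressure is lower where the speed is higher: ΔP = ½ρ(v_up² − v_low²).
ΔP = ½·1.24·(71.9² − 55.7²) = 1280 Pa.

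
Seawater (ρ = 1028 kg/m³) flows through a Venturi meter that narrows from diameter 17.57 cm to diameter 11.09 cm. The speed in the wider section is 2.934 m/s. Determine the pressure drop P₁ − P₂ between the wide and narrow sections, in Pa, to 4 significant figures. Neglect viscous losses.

ΔP ≈ 23450 Pa

Mass conservation (A₁v₁ = A₂v₂) gives v₂ = 2.934 × 242.5/96.59 = 7.364 m/s.
With no height change, Bernoulli's equation is P₁ + ½ρv₁² = P₂ + ½ρv₂².
P₁ − P₂ = ½·1028·(7.364² − 2.934²) = ½·1028·45.63 = 23450 Pa.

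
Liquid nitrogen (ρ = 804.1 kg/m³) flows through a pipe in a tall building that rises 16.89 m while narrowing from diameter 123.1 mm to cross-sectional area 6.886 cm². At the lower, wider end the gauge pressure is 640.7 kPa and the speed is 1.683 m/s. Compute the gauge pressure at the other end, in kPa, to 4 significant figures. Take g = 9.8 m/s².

By continuity, v₂ = v₁·A₁/A₂ = 1.683·(119.0/6.886) = 29.09 m/s.
Applying Bernoulli between the two ends and solving for P₂: P₂ = P₁ + ½ρ(v₁² − v₂²) − ρgΔh.
P₂ = 640700 + ½·804.1·(1.683² − 29.09²) − 804.1·9.8·(+16.89) = 640700 + (-339100) − (133100) = 168500 Pa.

P₂ = 168.5 kPa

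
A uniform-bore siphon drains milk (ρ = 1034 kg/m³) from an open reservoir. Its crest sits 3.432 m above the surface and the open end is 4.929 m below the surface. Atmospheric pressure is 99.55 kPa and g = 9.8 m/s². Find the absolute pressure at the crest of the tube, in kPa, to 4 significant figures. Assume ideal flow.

Bernoulli surface→outlet gives ½v² = g·h_out, so v = √(2·9.8·4.929) = 9.829 m/s.
With constant cross-section the crest speed equals v; applying Bernoulli from the surface up to the crest, P_top = P_atm − ½ρv² − ρg·h_top.
P_top = 99550 − ½·1034·9.829² − 1034·9.8·3.432 = 14830 Pa.

P_top ≈ 14.83 kPa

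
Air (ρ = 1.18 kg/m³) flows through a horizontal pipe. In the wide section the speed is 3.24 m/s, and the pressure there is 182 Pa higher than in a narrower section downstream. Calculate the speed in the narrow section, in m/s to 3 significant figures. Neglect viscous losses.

v₂ ≈ 17.9 m/s

Along the level pipe P + ½ρv² is conserved, hence v₂² = v₁² + 2(P₁ − P₂)/ρ.
v₂ = √(3.24² + 2·182/1.18) = √(10.5 + 308) = 17.9 m/s.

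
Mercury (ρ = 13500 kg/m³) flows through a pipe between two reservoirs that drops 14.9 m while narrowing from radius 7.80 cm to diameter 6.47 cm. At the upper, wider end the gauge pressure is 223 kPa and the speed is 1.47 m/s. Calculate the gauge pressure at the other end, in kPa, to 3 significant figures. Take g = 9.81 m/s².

By continuity, v₂ = v₁·A₁/A₂ = 1.47·(191/32.9) = 8.55 m/s.
Energy conservation along the streamline gives P₂ = P₁ − ½ρ(v₂² − v₁²) − ρg(h₂ − h₁).
P₂ = 223000 + ½·13500·(1.47² − 8.55²) − 13500·9.81·(−14.9) = 223000 + (-478000) − (-1970000) = 1720000 Pa.

P₂ = 1720 kPa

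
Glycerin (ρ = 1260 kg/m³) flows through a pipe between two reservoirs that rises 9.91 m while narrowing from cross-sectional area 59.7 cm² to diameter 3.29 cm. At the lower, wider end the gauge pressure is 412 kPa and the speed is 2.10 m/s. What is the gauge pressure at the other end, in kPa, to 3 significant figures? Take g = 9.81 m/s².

Continuity gives A₁v₁ = A₂v₂, so v₂ = (59.7 cm²)/(8.50 cm²) × 2.10 m/s = 14.7 m/s.
Bernoulli: P₁ + ½ρv₁² + ρg h₁ = P₂ + ½ρv₂² + ρg h₂, so P₂ = P₁ + ½ρ(v₁² − v₂²) − ρg(h₂ − h₁).
P₂ = 412000 + ½·1260·(2.10² − 14.7²) − 1260·9.81·(+9.91) = 412000 + (-134000) − (122000) = 155000 Pa.

P₂ ≈ 155 kPa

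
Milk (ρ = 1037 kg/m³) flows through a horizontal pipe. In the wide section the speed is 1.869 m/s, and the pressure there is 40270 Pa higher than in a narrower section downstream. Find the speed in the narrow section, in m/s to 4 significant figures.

Horizontal Bernoulli: P₁ + ½ρv₁² = P₂ + ½ρv₂², so v₂² = v₁² + 2(P₁ − P₂)/ρ.
v₂ = √(1.869² + 2·40270/1037) = √(3.493 + 77.67) = 9.009 m/s.

v₂ ≈ 9.009 m/s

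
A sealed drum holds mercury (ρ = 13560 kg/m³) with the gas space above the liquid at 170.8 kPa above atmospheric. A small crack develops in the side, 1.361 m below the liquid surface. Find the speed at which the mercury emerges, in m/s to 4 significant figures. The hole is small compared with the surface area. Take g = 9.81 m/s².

Take point 1 at the surface (v₁ ≈ 0) and point 2 at the hole (at atmospheric pressure). Bernoulli: P₁ + ρg h = P_atm + ½ρv₂².
With P₁ − P_atm = 170800 Pa, v₂ = √(2gh + 2ΔP/ρ) = √(2·9.81·1.361 + 2·170800/13560) = 7.204 m/s.

v ≈ 7.204 m/s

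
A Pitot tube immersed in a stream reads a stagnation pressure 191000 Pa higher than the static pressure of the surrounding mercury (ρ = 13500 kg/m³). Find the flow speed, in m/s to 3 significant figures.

At the stagnation point the flow is brought to rest, so Bernoulli gives P_stag − P_static = ½ρv².
v = √(2ΔP/ρ) = √(2·191000/13500) = 5.32 m/s.

v ≈ 5.32 m/s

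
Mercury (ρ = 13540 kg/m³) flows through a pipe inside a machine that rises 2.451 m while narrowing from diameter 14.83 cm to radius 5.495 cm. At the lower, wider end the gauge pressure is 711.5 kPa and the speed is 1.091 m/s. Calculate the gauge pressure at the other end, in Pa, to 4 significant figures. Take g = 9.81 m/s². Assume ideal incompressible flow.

367300 Pa

By continuity, v₂ = v₁·A₁/A₂ = 1.091·(172.7/94.86) = 1.987 m/s.
Energy conservation along the streamline gives P₂ = P₁ − ½ρ(v₂² − v₁²) − ρg(h₂ − h₁).
P₂ = 711500 + ½·13540·(1.091² − 1.987²) − 13540·9.81·(+2.451) = 711500 + (-18660) − (325600) = 367300 Pa.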